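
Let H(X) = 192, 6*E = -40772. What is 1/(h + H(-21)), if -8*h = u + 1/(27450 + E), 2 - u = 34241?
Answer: 495712/2216762097 ≈ 0.00022362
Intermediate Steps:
E = -20386/3 (E = (1/6)*(-40772) = -20386/3 ≈ -6795.3)
u = -34239 (u = 2 - 1*34241 = 2 - 34241 = -34239)
h = 2121585393/495712 (h = -(-34239 + 1/(27450 - 20386/3))/8 = -(-34239 + 1/(61964/3))/8 = -(-34239 + 3/61964)/8 = -1/8*(-2121585393/61964) = 2121585393/495712 ≈ 4279.9)
1/(h + H(-21)) = 1/(2121585393/495712 + 192) = 1/(2216762097/495712) = 495712/2216762097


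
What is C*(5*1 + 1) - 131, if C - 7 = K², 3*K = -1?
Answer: -265/3 ≈ -88.333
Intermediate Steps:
K = -⅓ (K = (⅓)*(-1) = -⅓ ≈ -0.33333)
C = 64/9 (C = 7 + (-⅓)² = 7 + ⅑ = 64/9 ≈ 7.1111)
C*(5*1 + 1) - 131 = 64*(5*1 + 1)/9 - 131 = 64*(5 + 1)/9 - 131 = (64/9)*6 - 131 = 128/3 - 131 = -265/3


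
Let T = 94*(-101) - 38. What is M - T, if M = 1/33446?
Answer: 318807273/33446 ≈ 9532.0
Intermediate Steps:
M = 1/33446 ≈ 2.9899e-5
T = -9532 (T = -9494 - 38 = -9532)
M - T = 1/33446 - 1*(-9532) = 1/33446 + 9532 = 318807273/33446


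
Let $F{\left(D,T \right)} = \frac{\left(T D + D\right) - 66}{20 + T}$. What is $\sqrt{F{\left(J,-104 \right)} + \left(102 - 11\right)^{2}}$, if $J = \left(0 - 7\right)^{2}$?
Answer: $\frac{\sqrt{14715057}}{42} \approx 91.334$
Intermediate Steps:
$J = 49$ ($J = \left(-7\right)^{2} = 49$)
$F{\left(D,T \right)} = \frac{-66 + D + D T}{20 + T}$ ($F{\left(D,T \right)} = \frac{\left(D T + D\right) - 66}{20 + T} = \frac{\left(D + D T\right) - 66}{20 + T} = \frac{-66 + D + D T}{20 + T}$)
$\sqrt{F{\left(J,-104 \right)} + \left(102 - 11\right)^{2}} = \sqrt{\frac{-66 + 49 + 49 \left(-104\right)}{20 - 104} + \left(102 - 11\right)^{2}} = \sqrt{\frac{-66 + 49 - 5096}{-84} + 91^{2}} = \sqrt{\left(- \frac{1}{84}\right) \left(-5113\right) + 8281} = \sqrt{\frac{5113}{84} + 8281} = \sqrt{\frac{700717}{84}} = \frac{\sqrt{14715057}}{42}$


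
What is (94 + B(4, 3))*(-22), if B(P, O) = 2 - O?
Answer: -2046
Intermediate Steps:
(94 + B(4, 3))*(-22) = (94 + (2 - 1*3))*(-22) = (94 + (2 - 3))*(-22) = (94 - 1)*(-22) = 93*(-22) = -2046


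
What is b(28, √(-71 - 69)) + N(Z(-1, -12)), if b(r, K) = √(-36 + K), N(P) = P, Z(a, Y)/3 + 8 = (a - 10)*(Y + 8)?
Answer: 108 + √(-36 + 2*I*√35) ≈ 108.97 + 6.0784*I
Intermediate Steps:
Z(a, Y) = -24 + 3*(-10 + a)*(8 + Y) (Z(a, Y) = -24 + 3*((a - 10)*(Y + 8)) = -24 + 3*((-10 + a)*(8 + Y)) = -24 + 3*(-10 + a)*(8 + Y))
b(28, √(-71 - 69)) + N(Z(-1, -12)) = √(-36 + √(-71 - 69)) + (-264 - 30*(-12) + 24*(-1) + 3*(-12)*(-1)) = √(-36 + √(-140)) + (-264 + 360 - 24 + 36) = √(-36 + 2*I*√35) + 108 = 108 + √(-36 + 2*I*√35)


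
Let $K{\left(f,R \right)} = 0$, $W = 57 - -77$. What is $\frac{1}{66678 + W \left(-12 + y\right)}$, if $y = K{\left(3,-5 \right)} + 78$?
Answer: $\frac{1}{75522} \approx 1.3241 \cdot 10^{-5}$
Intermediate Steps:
$W = 134$ ($W = 57 + 77 = 134$)
$y = 78$ ($y = 0 + 78 = 78$)
$\frac{1}{66678 + W \left(-12 + y\right)} = \frac{1}{66678 + 134 \left(-12 + 78\right)} = \frac{1}{66678 + 134 \cdot 66} = \frac{1}{66678 + 8844} = \frac{1}{75522}$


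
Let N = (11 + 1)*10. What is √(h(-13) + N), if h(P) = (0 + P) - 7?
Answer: 10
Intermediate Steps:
N = 120 (N = 12*10 = 120)
h(P) = -7 + P (h(P) = P - 7 = -7 + P)
√(h(-13) + N) = √((-7 - 13) + 120) = √(-20 + 120) = √100 = 10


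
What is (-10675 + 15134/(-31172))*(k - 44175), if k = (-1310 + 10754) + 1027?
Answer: 2803972547684/7793 ≈ 3.5981e+8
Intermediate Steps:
k = 10471 (k = 9444 + 1027 = 10471)
(-10675 + 15134/(-31172))*(k - 44175) = (-10675 + 15134/(-31172))*(10471 - 44175) = (-10675 + 15134*(-1/31172))*(-33704) = (-10675 - 7567/15586)*(-33704) = -166388117/15586*(-33704) = 2803972547684/7793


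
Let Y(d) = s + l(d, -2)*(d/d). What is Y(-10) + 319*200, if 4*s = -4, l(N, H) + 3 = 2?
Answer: 63798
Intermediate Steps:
l(N, H) = -1 (l(N, H) = -3 + 2 = -1)
s = -1 (s = (1/4)*(-4) = -1)
Y(d) = -2 (Y(d) = -1 - d/d = -1 - 1*1 = -1 - 1 = -2)
Y(-10) + 319*200 = -2 + 319*200 = -2 + 63800 = 63798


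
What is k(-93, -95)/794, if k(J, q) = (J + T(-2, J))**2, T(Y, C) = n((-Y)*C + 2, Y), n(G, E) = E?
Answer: 9025/794 ≈ 11.367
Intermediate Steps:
T(Y, C) = Y
k(J, q) = (-2 + J)**2 (k(J, q) = (J - 2)**2 = (-2 + J)**2)
k(-93, -95)/794 = (-2 - 93)**2/794 = (-95)**2*(1/794) = 9025*(1/794) = 9025/794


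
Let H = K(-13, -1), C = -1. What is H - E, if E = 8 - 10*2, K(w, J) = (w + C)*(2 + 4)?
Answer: -72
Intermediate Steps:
K(w, J) = -6 + 6*w (K(w, J) = (w - 1)*(2 + 4) = (-1 + w)*6 = -6 + 6*w)
H = -84 (H = -6 + 6*(-13) = -6 - 78 = -84)
E = -12 (E = 8 - 20 = -12)
H - E = -84 - 1*(-12) = -84 + 12 = -72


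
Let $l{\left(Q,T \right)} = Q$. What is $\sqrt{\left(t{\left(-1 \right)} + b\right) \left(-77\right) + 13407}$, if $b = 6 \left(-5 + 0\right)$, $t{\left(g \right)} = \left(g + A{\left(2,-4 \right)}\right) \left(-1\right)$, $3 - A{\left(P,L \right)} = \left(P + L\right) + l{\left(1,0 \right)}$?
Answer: $6 \sqrt{443} \approx 126.29$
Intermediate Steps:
$A{\left(P,L \right)} = 2 - L - P$ ($A{\left(P,L \right)} = 3 - \left(\left(P + L\right) + 1\right) = 3 - \left(\left(L + P\right) + 1\right) = 3 - \left(1 + L + P\right) = 2 - L - P$)
$t{\left(g \right)} = -4 - g$ ($t{\left(g \right)} = \left(g - -4\right) \left(-1\right) = \left(g + \left(2 + 4 - 2\right)\right) \left(-1\right) = \left(g + 4\right) \left(-1\right) = \left(4 + g\right) \left(-1\right) = -4 - g$)
$b = -30$ ($b = 6 \left(-5\right) = -30$)
$\sqrt{\left(t{\left(-1 \right)} + b\right) \left(-77\right) + 13407} = \sqrt{\left(\left(-4 - -1\right) - 30\right) \left(-77\right) + 13407} = \sqrt{\left(\left(-4 + 1\right) - 30\right) \left(-77\right) + 13407} = \sqrt{\left(-3 - 30\right) \left(-77\right) + 13407} = \sqrt{\left(-33\right) \left(-77\right) + 13407} = \sqrt{2541 + 13407} = \sqrt{15948} = 6 \sqrt{443}$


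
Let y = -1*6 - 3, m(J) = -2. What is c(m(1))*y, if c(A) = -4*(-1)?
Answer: -36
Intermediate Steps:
c(A) = 4
y = -9 (y = -6 - 3 = -9)
c(m(1))*y = 4*(-9) = -36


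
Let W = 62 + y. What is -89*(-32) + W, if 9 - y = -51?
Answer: 2970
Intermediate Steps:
y = 60 (y = 9 - 1*(-51) = 9 + 51 = 60)
W = 122 (W = 62 + 60 = 122)
-89*(-32) + W = -89*(-32) + 122 = 2848 + 122 = 2970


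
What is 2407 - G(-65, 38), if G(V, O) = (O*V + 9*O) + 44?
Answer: 4491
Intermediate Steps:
G(V, O) = 44 + 9*O + O*V (G(V, O) = (9*O + O*V) + 44 = 44 + 9*O + O*V)
2407 - G(-65, 38) = 2407 - (44 + 9*38 + 38*(-65)) = 2407 - (44 + 342 - 2470) = 2407 - 1*(-2084) = 2407 + 2084 = 4491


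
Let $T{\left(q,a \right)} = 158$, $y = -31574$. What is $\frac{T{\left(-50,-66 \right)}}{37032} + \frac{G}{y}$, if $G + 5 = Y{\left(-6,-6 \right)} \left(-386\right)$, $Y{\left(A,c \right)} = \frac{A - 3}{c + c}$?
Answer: $\frac{1986827}{146156046} \approx 0.013594$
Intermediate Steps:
$Y{\left(A,c \right)} = \frac{-3 + A}{2 c}$
$G = - \frac{589}{2}$ ($G = -5 + \frac{-3 - 6}{2 \left(-6\right)} \left(-386\right) = -5 + \frac{1}{2} \left(- \frac{1}{6}\right) \left(-9\right) \left(-386\right) = -5 + \frac{3}{4} \left(-386\right) = -5 - \frac{579}{2} = - \frac{589}{2} \approx -294.5$)
$\frac{T{\left(-50,-66 \right)}}{37032} + \frac{G}{y} = \frac{158}{37032} - \frac{589}{2 \left(-31574\right)} = 158 \cdot \frac{1}{37032} - - \frac{589}{63148} = \frac{79}{18516} + \frac{589}{63148} = \frac{1986827}{146156046}$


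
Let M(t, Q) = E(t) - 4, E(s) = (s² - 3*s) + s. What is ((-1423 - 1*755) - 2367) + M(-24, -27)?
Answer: -3925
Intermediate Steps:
E(s) = s² - 2*s
M(t, Q) = -4 + t*(-2 + t) (M(t, Q) = t*(-2 + t) - 4 = -4 + t*(-2 + t))
((-1423 - 1*755) - 2367) + M(-24, -27) = ((-1423 - 1*755) - 2367) + (-4 - 24*(-2 - 24)) = ((-1423 - 755) - 2367) + (-4 - 24*(-26)) = (-2178 - 2367) + (-4 + 624) = -4545 + 620 = -3925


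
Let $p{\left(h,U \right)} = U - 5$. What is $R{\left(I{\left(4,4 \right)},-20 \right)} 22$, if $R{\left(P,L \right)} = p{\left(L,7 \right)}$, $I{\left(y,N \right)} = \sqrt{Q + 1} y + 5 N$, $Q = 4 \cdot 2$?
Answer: $44$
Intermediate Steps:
$Q = 8$
$p{\left(h,U \right)} = -5 + U$
$I{\left(y,N \right)} = 3 y + 5 N$ ($I{\left(y,N \right)} = \sqrt{8 + 1} y + 5 N = \sqrt{9} y + 5 N = 3 y + 5 N$)
$R{\left(P,L \right)} = 2$ ($R{\left(P,L \right)} = -5 + 7 = 2$)
$R{\left(I{\left(4,4 \right)},-20 \right)} 22 = 2 \cdot 22 = 44$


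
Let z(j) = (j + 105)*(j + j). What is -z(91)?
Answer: -35672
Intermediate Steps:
z(j) = 2*j*(105 + j) (z(j) = (105 + j)*(2*j) = 2*j*(105 + j))
-z(91) = -2*91*(105 + 91) = -2*91*196 = -1*35672 = -35672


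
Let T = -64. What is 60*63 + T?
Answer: 3716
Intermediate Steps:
60*63 + T = 60*63 - 64 = 3780 - 64 = 3716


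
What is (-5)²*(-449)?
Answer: -11225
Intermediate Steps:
(-5)²*(-449) = 25*(-449) = -11225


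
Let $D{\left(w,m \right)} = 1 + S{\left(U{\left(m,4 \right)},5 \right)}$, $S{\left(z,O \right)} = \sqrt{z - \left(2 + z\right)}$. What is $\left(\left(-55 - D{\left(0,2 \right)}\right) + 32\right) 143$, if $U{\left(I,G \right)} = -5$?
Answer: $-3432 - 143 i \sqrt{2} \approx -3432.0 - 202.23 i$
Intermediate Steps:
$S{\left(z,O \right)} = i \sqrt{2}$ ($S{\left(z,O \right)} = \sqrt{-2} = i \sqrt{2}$)
$D{\left(w,m \right)} = 1 + i \sqrt{2}$
$\left(\left(-55 - D{\left(0,2 \right)}\right) + 32\right) 143 = \left(\left(-55 - \left(1 + i \sqrt{2}\right)\right) + 32\right) 143 = \left(\left(-56 - i \sqrt{2}\right) + 32\right) 143 = \left(-24 - i \sqrt{2}\right) 143 = -3432 - 143 i \sqrt{2}$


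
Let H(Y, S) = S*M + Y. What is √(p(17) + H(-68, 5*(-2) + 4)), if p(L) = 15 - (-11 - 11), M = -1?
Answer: 5*I ≈ 5.0*I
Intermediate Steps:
p(L) = 37 (p(L) = 15 - 1*(-22) = 15 + 22 = 37)
H(Y, S) = Y - S (H(Y, S) = S*(-1) + Y = -S + Y = Y - S)
√(p(17) + H(-68, 5*(-2) + 4)) = √(37 + (-68 - (5*(-2) + 4))) = √(37 + (-68 - (-10 + 4))) = √(37 + (-68 - 1*(-6))) = √(37 + (-68 + 6)) = √(37 - 62) = √(-25) = 5*I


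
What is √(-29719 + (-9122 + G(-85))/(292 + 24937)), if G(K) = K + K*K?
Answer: I*√18916266047957/25229 ≈ 172.39*I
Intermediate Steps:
G(K) = K + K²
√(-29719 + (-9122 + G(-85))/(292 + 24937)) = √(-29719 + (-9122 - 85*(1 - 85))/(292 + 24937)) = √(-29719 + (-9122 - 85*(-84))/25229) = √(-29719 + (-9122 + 7140)*(1/25229)) = √(-29719 - 1982*1/25229) = √(-29719 - 1982/25229) = √(-749782633/25229) = I*√18916266047957/25229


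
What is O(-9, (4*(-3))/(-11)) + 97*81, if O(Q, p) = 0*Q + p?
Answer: 86439/11 ≈ 7858.1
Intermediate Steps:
O(Q, p) = p (O(Q, p) = 0 + p = p)
O(-9, (4*(-3))/(-11)) + 97*81 = (4*(-3))/(-11) + 97*81 = -12*(-1/11) + 7857 = 12/11 + 7857 = 86439/11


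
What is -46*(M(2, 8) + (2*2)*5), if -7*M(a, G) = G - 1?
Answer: -874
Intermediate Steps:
M(a, G) = 1/7 - G/7 (M(a, G) = -(G - 1)/7 = -(-1 + G)/7 = 1/7 - G/7)
-46*(M(2, 8) + (2*2)*5) = -46*((1/7 - 1/7*8) + (2*2)*5) = -46*((1/7 - 8/7) + 4*5) = -46*(-1 + 20) = -46*19 = -874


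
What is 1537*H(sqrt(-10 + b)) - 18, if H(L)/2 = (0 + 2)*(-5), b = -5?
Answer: -30758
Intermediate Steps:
H(L) = -20 (H(L) = 2*((0 + 2)*(-5)) = 2*(2*(-5)) = 2*(-10) = -20)
1537*H(sqrt(-10 + b)) - 18 = 1537*(-20) - 18 = -30740 - 18 = -30758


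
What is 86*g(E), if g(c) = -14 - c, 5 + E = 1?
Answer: -860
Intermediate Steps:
E = -4 (E = -5 + 1 = -4)
86*g(E) = 86*(-14 - 1*(-4)) = 86*(-14 + 4) = 86*(-10) = -860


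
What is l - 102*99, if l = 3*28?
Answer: -10014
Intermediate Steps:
l = 84
l - 102*99 = 84 - 102*99 = 84 - 10098 = -10014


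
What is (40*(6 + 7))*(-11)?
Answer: -5720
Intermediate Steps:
(40*(6 + 7))*(-11) = (40*13)*(-11) = 520*(-11) = -5720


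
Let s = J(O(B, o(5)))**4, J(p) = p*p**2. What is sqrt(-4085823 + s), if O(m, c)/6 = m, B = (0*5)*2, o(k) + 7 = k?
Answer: I*sqrt(4085823) ≈ 2021.3*I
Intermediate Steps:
o(k) = -7 + k
B = 0 (B = 0*2 = 0)
O(m, c) = 6*m
J(p) = p**3
s = 0 (s = ((6*0)**3)**4 = (0**3)**4 = 0**4 = 0)
sqrt(-4085823 + s) = sqrt(-4085823 + 0) = sqrt(-4085823) = I*sqrt(4085823)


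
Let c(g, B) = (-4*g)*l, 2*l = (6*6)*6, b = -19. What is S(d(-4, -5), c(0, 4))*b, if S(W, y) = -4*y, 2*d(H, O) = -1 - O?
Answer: 0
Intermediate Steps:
l = 108 (l = ((6*6)*6)/2 = (36*6)/2 = (1/2)*216 = 108)
c(g, B) = -432*g (c(g, B) = -4*g*108 = -432*g)
d(H, O) = -1/2 - O/2 (d(H, O) = (-1 - O)/2 = -1/2 - O/2)
S(d(-4, -5), c(0, 4))*b = -(-1728)*0*(-19) = -4*0*(-19) = 0*(-19) = 0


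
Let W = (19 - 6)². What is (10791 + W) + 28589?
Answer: 39549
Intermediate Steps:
W = 169 (W = 13² = 169)
(10791 + W) + 28589 = (10791 + 169) + 28589 = 10960 + 28589 = 39549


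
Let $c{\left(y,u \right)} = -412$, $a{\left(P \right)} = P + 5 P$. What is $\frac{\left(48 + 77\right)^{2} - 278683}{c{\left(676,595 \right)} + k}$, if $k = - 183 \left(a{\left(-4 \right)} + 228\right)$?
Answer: $\frac{131529}{18872} \approx 6.9695$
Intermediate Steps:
$a{\left(P \right)} = 6 P$
$k = -37332$ ($k = - 183 \left(6 \left(-4\right) + 228\right) = - 183 \left(-24 + 228\right) = \left(-183\right) 204 = -37332$)
$\frac{\left(48 + 77\right)^{2} - 278683}{c{\left(676,595 \right)} + k} = \frac{\left(48 + 77\right)^{2} - 278683}{-412 - 37332} = \frac{125^{2} - 278683}{-37744} = \left(15625 - 278683\right) \left(- \frac{1}{37744}\right) = \left(-263058\right) \left(- \frac{1}{37744}\right) = \frac{131529}{18872}$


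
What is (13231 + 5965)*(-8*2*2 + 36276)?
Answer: 695739824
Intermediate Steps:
(13231 + 5965)*(-8*2*2 + 36276) = 19196*(-16*2 + 36276) = 19196*(-32 + 36276) = 19196*36244 = 695739824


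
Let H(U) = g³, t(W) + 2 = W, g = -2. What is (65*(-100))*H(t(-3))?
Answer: 52000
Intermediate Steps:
t(W) = -2 + W
H(U) = -8 (H(U) = (-2)³ = -8)
(65*(-100))*H(t(-3)) = (65*(-100))*(-8) = -6500*(-8) = 52000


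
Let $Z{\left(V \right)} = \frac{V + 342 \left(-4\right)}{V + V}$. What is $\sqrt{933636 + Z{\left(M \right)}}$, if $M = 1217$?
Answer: $\frac{\sqrt{5531191670882}}{2434} \approx 966.25$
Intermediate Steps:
$Z{\left(V \right)} = \frac{-1368 + V}{2 V}$ ($Z{\left(V \right)} = \frac{V - 1368}{2 V} = \left(-1368 + V\right) \frac{1}{2 V} = \frac{-1368 + V}{2 V}$)
$\sqrt{933636 + Z{\left(M \right)}} = \sqrt{933636 + \frac{-1368 + 1217}{2 \cdot 1217}} = \sqrt{933636 + \frac{1}{2} \cdot \frac{1}{1217} \left(-151\right)} = \sqrt{933636 - \frac{151}{2434}} = \sqrt{\frac{2272469873}{2434}} = \frac{\sqrt{5531191670882}}{2434}$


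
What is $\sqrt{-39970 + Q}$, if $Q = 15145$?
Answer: $5 i \sqrt{993} \approx 157.56 i$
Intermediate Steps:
$\sqrt{-39970 + Q} = \sqrt{-39970 + 15145} = \sqrt{-24825} = 5 i \sqrt{993}$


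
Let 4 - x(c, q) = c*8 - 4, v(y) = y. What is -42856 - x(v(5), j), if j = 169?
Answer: -42824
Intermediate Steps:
x(c, q) = 8 - 8*c (x(c, q) = 4 - (c*8 - 4) = 4 - (8*c - 4) = 4 - (-4 + 8*c) = 4 + (4 - 8*c) = 8 - 8*c)
-42856 - x(v(5), j) = -42856 - (8 - 8*5) = -42856 - (8 - 40) = -42856 - 1*(-32) = -42856 + 32 = -42824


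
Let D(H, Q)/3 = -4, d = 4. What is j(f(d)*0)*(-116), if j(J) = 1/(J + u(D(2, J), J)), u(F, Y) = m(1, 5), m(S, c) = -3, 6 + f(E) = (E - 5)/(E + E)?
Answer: 116/3 ≈ 38.667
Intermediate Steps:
f(E) = -6 + (-5 + E)/(2*E) (f(E) = -6 + (E - 5)/(E + E) = -6 + (-5 + E)/((2*E)) = -6 + (-5 + E)*(1/(2*E)) = -6 + (-5 + E)/(2*E))
D(H, Q) = -12 (D(H, Q) = 3*(-4) = -12)
u(F, Y) = -3
j(J) = 1/(-3 + J) (j(J) = 1/(J - 3) = 1/(-3 + J))
j(f(d)*0)*(-116) = -116/(-3 + ((1/2)*(-5 - 11*4)/4)*0) = -116/(-3 + ((1/2)*(1/4)*(-5 - 44))*0) = -116/(-3 + ((1/2)*(1/4)*(-49))*0) = -116/(-3 - 49/8*0) = -116/(-3 + 0) = -116/(-3) = -1/3*(-116) = 116/3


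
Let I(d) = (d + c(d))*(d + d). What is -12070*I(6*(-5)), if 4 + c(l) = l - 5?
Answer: -49969800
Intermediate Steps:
c(l) = -9 + l (c(l) = -4 + (l - 5) = -4 + (-5 + l) = -9 + l)
I(d) = 2*d*(-9 + 2*d) (I(d) = (d + (-9 + d))*(d + d) = (-9 + 2*d)*(2*d) = 2*d*(-9 + 2*d))
-12070*I(6*(-5)) = -24140*6*(-5)*(-9 + 2*(6*(-5))) = -24140*(-30)*(-9 + 2*(-30)) = -24140*(-30)*(-9 - 60) = -24140*(-30)*(-69) = -12070*4140 = -49969800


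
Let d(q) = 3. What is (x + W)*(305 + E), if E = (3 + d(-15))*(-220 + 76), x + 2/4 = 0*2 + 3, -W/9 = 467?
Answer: 4696159/2 ≈ 2.3481e+6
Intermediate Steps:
W = -4203 (W = -9*467 = -4203)
x = 5/2 (x = -½ + (0*2 + 3) = -½ + (0 + 3) = -½ + 3 = 5/2 ≈ 2.5000)
E = -864 (E = (3 + 3)*(-220 + 76) = 6*(-144) = -864)
(x + W)*(305 + E) = (5/2 - 4203)*(305 - 864) = -8401/2*(-559) = 4696159/2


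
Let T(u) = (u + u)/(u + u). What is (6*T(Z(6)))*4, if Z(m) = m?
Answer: 24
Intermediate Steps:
T(u) = 1 (T(u) = (2*u)/((2*u)) = (2*u)*(1/(2*u)) = 1)
(6*T(Z(6)))*4 = (6*1)*4 = 6*4 = 24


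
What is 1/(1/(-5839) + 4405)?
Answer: 5839/25720794 ≈ 0.00022701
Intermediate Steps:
1/(1/(-5839) + 4405) = 1/(-1/5839 + 4405) = 1/(25720794/5839) = 5839/25720794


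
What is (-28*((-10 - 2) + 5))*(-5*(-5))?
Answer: 4900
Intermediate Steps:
(-28*((-10 - 2) + 5))*(-5*(-5)) = -28*(-12 + 5)*25 = -28*(-7)*25 = 196*25 = 4900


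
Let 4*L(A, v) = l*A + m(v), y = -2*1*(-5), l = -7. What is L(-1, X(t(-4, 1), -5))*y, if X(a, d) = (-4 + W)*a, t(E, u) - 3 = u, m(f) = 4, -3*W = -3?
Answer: 55/2 ≈ 27.500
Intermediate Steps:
W = 1 (W = -⅓*(-3) = 1)
t(E, u) = 3 + u
y = 10 (y = -2*(-5) = 10)
X(a, d) = -3*a (X(a, d) = (-4 + 1)*a = -3*a)
L(A, v) = 1 - 7*A/4 (L(A, v) = (-7*A + 4)/4 = (4 - 7*A)/4 = 1 - 7*A/4)
L(-1, X(t(-4, 1), -5))*y = (1 - 7/4*(-1))*10 = (1 + 7/4)*10 = (11/4)*10 = 55/2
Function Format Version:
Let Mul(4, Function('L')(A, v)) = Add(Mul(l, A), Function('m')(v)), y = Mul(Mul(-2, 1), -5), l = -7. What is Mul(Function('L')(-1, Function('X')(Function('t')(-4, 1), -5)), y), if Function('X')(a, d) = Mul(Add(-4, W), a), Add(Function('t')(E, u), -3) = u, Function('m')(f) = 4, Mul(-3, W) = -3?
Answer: Rational(55, 2) ≈ 27.500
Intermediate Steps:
W = 1 (W = Mul(Rational(-1, 3), -3) = 1)
Function('t')(E, u) = Add(3, u)
y = 10 (y = Mul(-2, -5) = 10)
Function('X')(a, d) = Mul(-3, a) (Function('X')(a, d) = Mul(Add(-4, 1), a) = Mul(-3, a))
Function('L')(A, v) = Add(1, Mul(Rational(-7, 4), A)) (Function('L')(A, v) = Mul(Rational(1, 4), Add(Mul(-7, A), 4)) = Mul(Rational(1, 4), Add(4, Mul(-7, A))) = Add(1, Mul(Rational(-7, 4), A)))
Mul(Function('L')(-1, Function('X')(Function('t')(-4, 1), -5)), y) = Mul(Add(1, Mul(Rational(-7, 4), -1)), 10) = Mul(Add(1, Rational(7, 4)), 10) = Mul(Rational(11, 4), 10) = Rational(55, 2)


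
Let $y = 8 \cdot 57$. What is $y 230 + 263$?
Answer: $105143$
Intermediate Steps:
$y = 456$
$y 230 + 263 = 456 \cdot 230 + 263 = 104880 + 263 = 105143$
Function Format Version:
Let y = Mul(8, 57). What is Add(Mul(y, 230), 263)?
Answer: 105143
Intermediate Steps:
y = 456
Add(Mul(y, 230), 263) = Add(Mul(456, 230), 263) = Add(104880, 263) = 105143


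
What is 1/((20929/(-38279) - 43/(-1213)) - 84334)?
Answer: -46432427/3915856039498 ≈ -1.1858e-5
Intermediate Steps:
1/((20929/(-38279) - 43/(-1213)) - 84334) = 1/((20929*(-1/38279) - 43*(-1/1213)) - 84334) = 1/((-20929/38279 + 43/1213) - 84334) = 1/(-23740880/46432427 - 84334) = 1/(-3915856039498/46432427) = -46432427/3915856039498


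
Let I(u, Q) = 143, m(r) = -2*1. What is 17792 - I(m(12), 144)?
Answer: 17649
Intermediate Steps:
m(r) = -2
17792 - I(m(12), 144) = 17792 - 1*143 = 17792 - 143 = 17649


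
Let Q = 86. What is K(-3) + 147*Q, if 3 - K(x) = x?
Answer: 12648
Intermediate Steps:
K(x) = 3 - x
K(-3) + 147*Q = (3 - 1*(-3)) + 147*86 = (3 + 3) + 12642 = 6 + 12642 = 12648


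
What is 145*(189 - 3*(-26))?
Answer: 38715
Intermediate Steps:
145*(189 - 3*(-26)) = 145*(189 + 78) = 145*267 = 38715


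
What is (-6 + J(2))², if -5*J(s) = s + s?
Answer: 1156/25 ≈ 46.240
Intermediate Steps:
J(s) = -2*s/5 (J(s) = -(s + s)/5 = -2*s/5)
(-6 + J(2))² = (-6 - ⅖*2)² = (-6 - ⅘)² = (-34/5)² = 1156/25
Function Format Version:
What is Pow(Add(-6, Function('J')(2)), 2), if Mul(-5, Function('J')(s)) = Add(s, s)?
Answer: Rational(1156, 25) ≈ 46.240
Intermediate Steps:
Function('J')(s) = Mul(Rational(-2, 5), s) (Function('J')(s) = Mul(Rational(-1, 5), Add(s, s)) = Mul(Rational(-1, 5), Mul(2, s)) = Mul(Rational(-2, 5), s))
Pow(Add(-6, Function('J')(2)), 2) = Pow(Add(-6, Mul(Rational(-2, 5), 2)), 2) = Pow(Add(-6, Rational(-4, 5)), 2) = Pow(Rational(-34, 5), 2) = Rational(1156, 25)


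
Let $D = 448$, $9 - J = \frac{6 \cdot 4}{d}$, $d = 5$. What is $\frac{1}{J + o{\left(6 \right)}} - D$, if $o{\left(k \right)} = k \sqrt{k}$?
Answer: $- \frac{740579}{1653} + \frac{50 \sqrt{6}}{1653} \approx -447.95$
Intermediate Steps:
$o{\left(k \right)} = k^{\frac{3}{2}}$
$J = \frac{21}{5}$ ($J = 9 - \frac{6 \cdot 4}{5} = 9 - 24 \cdot \frac{1}{5} = 9 - \frac{24}{5} = \frac{21}{5} \approx 4.2$)
$\frac{1}{J + o{\left(6 \right)}} - D = \frac{1}{\frac{21}{5} + 6^{\frac{3}{2}}} - 448 = \frac{1}{\frac{21}{5} + 6 \sqrt{6}} - 448 = -448 + \frac{1}{\frac{21}{5} + 6 \sqrt{6}}$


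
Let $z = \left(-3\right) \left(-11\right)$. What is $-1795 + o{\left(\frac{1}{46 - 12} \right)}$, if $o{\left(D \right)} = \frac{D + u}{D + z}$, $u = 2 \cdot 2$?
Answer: $- \frac{2015648}{1123} \approx -1794.9$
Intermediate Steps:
$u = 4$
$z = 33$
$o{\left(D \right)} = \frac{4 + D}{33 + D}$ ($o{\left(D \right)} = \frac{D + 4}{D + 33} = \frac{4 + D}{33 + D}$)
$-1795 + o{\left(\frac{1}{46 - 12} \right)} = -1795 + \frac{4 + \frac{1}{46 - 12}}{33 + \frac{1}{46 - 12}} = -1795 + \frac{4 + \frac{1}{34}}{33 + \frac{1}{34}} = -1795 + \frac{1}{\frac{1123}{34}} \cdot \frac{137}{34} = -1795 + \frac{34}{1123} \cdot \frac{137}{34} = -1795 + \frac{137}{1123} = - \frac{2015648}{1123}$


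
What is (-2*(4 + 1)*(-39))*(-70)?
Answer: -27300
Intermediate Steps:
(-2*(4 + 1)*(-39))*(-70) = (-2*5*(-39))*(-70) = -10*(-39)*(-70) = 390*(-70) = -27300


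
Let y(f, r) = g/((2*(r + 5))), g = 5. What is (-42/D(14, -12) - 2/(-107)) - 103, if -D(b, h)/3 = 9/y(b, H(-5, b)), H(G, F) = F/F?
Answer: -591281/5778 ≈ -102.33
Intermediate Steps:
H(G, F) = 1
y(f, r) = 5/(10 + 2*r) (y(f, r) = 5/((2*(r + 5))) = 5/((2*(5 + r))) = 5/(10 + 2*r))
D(b, h) = -324/5 (D(b, h) = -27/(5/(2*(5 + 1))) = -27/((5/2)/6) = -27/((5/2)*(⅙)) = -27/5/12 = -27*12/5 = -3*108/5 = -324/5)
(-42/D(14, -12) - 2/(-107)) - 103 = (-42/(-324/5) - 2/(-107)) - 103 = (-42*(-5/324) - 2*(-1/107)) - 103 = (35/54 + 2/107) - 103 = 3853/5778 - 103 = -591281/5778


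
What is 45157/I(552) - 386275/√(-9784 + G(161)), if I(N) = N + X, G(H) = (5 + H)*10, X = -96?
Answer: 45157/456 + 386275*I*√2031/4062 ≈ 99.029 + 4285.6*I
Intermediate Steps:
G(H) = 50 + 10*H
I(N) = -96 + N (I(N) = N - 96 = -96 + N)
45157/I(552) - 386275/√(-9784 + G(161)) = 45157/(-96 + 552) - 386275/√(-9784 + (50 + 10*161)) = 45157/456 - 386275/√(-9784 + (50 + 1610)) = 45157*(1/456) - 386275/√(-9784 + 1660) = 45157/456 - 386275*(-I*√2031/4062) = 45157/456 - (-386275)*I*√2031/4062 = 45157/456 + 386275*I*√2031/4062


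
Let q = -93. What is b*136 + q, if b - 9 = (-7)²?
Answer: 7795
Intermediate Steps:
b = 58 (b = 9 + (-7)² = 9 + 49 = 58)
b*136 + q = 58*136 - 93 = 7888 - 93 = 7795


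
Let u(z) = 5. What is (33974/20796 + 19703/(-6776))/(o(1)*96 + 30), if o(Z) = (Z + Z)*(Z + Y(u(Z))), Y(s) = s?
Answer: -44883941/41639997168 ≈ -0.0010779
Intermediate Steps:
o(Z) = 2*Z*(5 + Z) (o(Z) = (Z + Z)*(Z + 5) = (2*Z)*(5 + Z) = 2*Z*(5 + Z))
(33974/20796 + 19703/(-6776))/(o(1)*96 + 30) = (33974/20796 + 19703/(-6776))/((2*1*(5 + 1))*96 + 30) = (33974*(1/20796) + 19703*(-1/6776))/((2*1*6)*96 + 30) = (16987/10398 - 19703/6776)/(12*96 + 30) = -44883941/(35228424*(1152 + 30)) = -44883941/35228424/1182 = -44883941/35228424*1/1182 = -44883941/41639997168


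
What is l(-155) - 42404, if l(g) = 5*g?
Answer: -43179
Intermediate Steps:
l(-155) - 42404 = 5*(-155) - 42404 = -775 - 42404 = -43179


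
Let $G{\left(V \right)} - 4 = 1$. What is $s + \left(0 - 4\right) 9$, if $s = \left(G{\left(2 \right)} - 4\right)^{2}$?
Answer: $-35$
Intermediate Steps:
$G{\left(V \right)} = 5$ ($G{\left(V \right)} = 4 + 1 = 5$)
$s = 1$ ($s = \left(5 - 4\right)^{2} = 1^{2} = 1$)
$s + \left(0 - 4\right) 9 = 1 + \left(0 - 4\right) 9 = 1 - 36 = -35$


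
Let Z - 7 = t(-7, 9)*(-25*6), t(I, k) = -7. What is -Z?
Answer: -1057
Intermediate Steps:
Z = 1057 (Z = 7 - (-175)*6 = 7 - 7*(-150) = 7 + 1050 = 1057)
-Z = -1*1057 = -1057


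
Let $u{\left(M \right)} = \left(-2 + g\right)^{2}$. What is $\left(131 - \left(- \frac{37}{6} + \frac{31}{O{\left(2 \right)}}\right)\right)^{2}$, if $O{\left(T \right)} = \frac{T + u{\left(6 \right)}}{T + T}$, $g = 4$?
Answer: $\frac{54289}{4} \approx 13572.0$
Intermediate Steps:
$u{\left(M \right)} = 4$ ($u{\left(M \right)} = \left(-2 + 4\right)^{2} = 2^{2} = 4$)
$O{\left(T \right)} = \frac{4 + T}{2 T}$ ($O{\left(T \right)} = \frac{T + 4}{T + T} = \frac{4 + T}{2 T}$)
$\left(131 - \left(- \frac{37}{6} + \frac{31}{O{\left(2 \right)}}\right)\right)^{2} = \left(131 - \left(- \frac{37}{6} + 31 \frac{4}{4 + 2}\right)\right)^{2} = \left(131 - \left(- \frac{37}{6} + \frac{31}{\frac{1}{2} \cdot \frac{1}{2} \cdot 6}\right)\right)^{2} = \left(131 + \left(\frac{37}{6} - \frac{31}{\frac{3}{2}}\right)\right)^{2} = \left(131 + \left(\frac{37}{6} - \frac{62}{3}\right)\right)^{2} = \left(131 - \frac{29}{2}\right)^{2} = \left(\frac{233}{2}\right)^{2} = \frac{54289}{4}$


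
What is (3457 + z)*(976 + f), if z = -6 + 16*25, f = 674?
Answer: 6354150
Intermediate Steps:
z = 394 (z = -6 + 400 = 394)
(3457 + z)*(976 + f) = (3457 + 394)*(976 + 674) = 3851*1650 = 6354150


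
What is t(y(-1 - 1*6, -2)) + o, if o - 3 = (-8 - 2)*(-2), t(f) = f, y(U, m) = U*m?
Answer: 37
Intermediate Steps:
o = 23 (o = 3 + (-8 - 2)*(-2) = 3 - 10*(-2) = 3 + 20 = 23)
t(y(-1 - 1*6, -2)) + o = (-1 - 1*6)*(-2) + 23 = (-1 - 6)*(-2) + 23 = -7*(-2) + 23 = 14 + 23 = 37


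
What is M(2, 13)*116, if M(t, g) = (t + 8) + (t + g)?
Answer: 2900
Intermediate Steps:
M(t, g) = 8 + g + 2*t (M(t, g) = (8 + t) + (g + t) = 8 + g + 2*t)
M(2, 13)*116 = (8 + 13 + 2*2)*116 = (8 + 13 + 4)*116 = 25*116 = 2900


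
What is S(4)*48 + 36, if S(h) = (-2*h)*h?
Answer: -1500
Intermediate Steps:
S(h) = -2*h²
S(4)*48 + 36 = -2*4²*48 + 36 = -2*16*48 + 36 = -32*48 + 36 = -1536 + 36 = -1500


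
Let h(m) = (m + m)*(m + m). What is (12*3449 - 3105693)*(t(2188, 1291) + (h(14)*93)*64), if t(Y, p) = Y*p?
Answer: -22954941642180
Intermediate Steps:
h(m) = 4*m**2 (h(m) = (2*m)*(2*m) = 4*m**2)
(12*3449 - 3105693)*(t(2188, 1291) + (h(14)*93)*64) = (12*3449 - 3105693)*(2188*1291 + ((4*14**2)*93)*64) = (41388 - 3105693)*(2824708 + ((4*196)*93)*64) = -3064305*(2824708 + (784*93)*64) = -3064305*(2824708 + 72912*64) = -3064305*(2824708 + 4666368) = -3064305*7491076 = -22954941642180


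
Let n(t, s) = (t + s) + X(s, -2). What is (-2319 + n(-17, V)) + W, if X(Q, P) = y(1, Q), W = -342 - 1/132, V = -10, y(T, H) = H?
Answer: -356137/132 ≈ -2698.0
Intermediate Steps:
W = -45145/132 (W = -342 - 1*1/132 = -342 - 1/132 = -45145/132 ≈ -342.01)
X(Q, P) = Q
n(t, s) = t + 2*s (n(t, s) = (t + s) + s = (s + t) + s = t + 2*s)
(-2319 + n(-17, V)) + W = (-2319 + (-17 + 2*(-10))) - 45145/132 = (-2319 + (-17 - 20)) - 45145/132 = (-2319 - 37) - 45145/132 = -2356 - 45145/132 = -356137/132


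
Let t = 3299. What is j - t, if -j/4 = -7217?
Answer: 25569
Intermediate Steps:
j = 28868 (j = -4*(-7217) = 28868)
j - t = 28868 - 1*3299 = 28868 - 3299 = 25569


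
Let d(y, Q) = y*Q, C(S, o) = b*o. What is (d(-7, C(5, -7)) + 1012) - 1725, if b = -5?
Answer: -958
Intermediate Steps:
C(S, o) = -5*o
d(y, Q) = Q*y
(d(-7, C(5, -7)) + 1012) - 1725 = (-5*(-7)*(-7) + 1012) - 1725 = (35*(-7) + 1012) - 1725 = (-245 + 1012) - 1725 = 767 - 1725 = -958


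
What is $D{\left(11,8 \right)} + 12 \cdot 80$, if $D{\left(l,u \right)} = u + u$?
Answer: $976$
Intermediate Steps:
$D{\left(l,u \right)} = 2 u$
$D{\left(11,8 \right)} + 12 \cdot 80 = 2 \cdot 8 + 12 \cdot 80 = 16 + 960 = 976$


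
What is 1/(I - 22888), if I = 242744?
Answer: 1/219856 ≈ 4.5484e-6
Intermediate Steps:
1/(I - 22888) = 1/(242744 - 22888) = 1/219856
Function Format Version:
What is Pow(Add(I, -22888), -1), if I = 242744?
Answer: Rational(1, 219856) ≈ 4.5484e-6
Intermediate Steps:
Pow(Add(I, -22888), -1) = Pow(Add(242744, -22888), -1) = Pow(219856, -1) = Rational(1, 219856)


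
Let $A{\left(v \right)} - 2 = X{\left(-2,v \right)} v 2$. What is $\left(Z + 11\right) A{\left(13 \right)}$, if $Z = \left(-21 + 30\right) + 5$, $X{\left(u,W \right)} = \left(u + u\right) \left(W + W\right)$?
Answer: $-67550$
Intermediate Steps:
$X{\left(u,W \right)} = 4 W u$ ($X{\left(u,W \right)} = 2 u 2 W = 4 W u$)
$A{\left(v \right)} = 2 - 16 v^{2}$ ($A{\left(v \right)} = 2 + 4 v \left(-2\right) v 2 = 2 + - 8 v v 2 = 2 + - 8 v^{2} \cdot 2 = 2 - 16 v^{2}$)
$Z = 14$ ($Z = 9 + 5 = 14$)
$\left(Z + 11\right) A{\left(13 \right)} = \left(14 + 11\right) \left(2 - 16 \cdot 13^{2}\right) = 25 \left(2 - 2704\right) = 25 \left(-2702\right) = -67550$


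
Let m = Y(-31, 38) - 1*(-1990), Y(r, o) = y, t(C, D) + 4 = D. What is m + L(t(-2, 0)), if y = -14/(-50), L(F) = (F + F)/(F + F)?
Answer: 49782/25 ≈ 1991.3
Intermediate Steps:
t(C, D) = -4 + D
L(F) = 1 (L(F) = (2*F)/((2*F)) = (2*F)*(1/(2*F)) = 1)
y = 7/25 (y = -14*(-1/50) = 7/25 ≈ 0.28000)
Y(r, o) = 7/25
m = 49757/25 (m = 7/25 - 1*(-1990) = 7/25 + 1990 = 49757/25 ≈ 1990.3)
m + L(t(-2, 0)) = 49757/25 + 1 = 49782/25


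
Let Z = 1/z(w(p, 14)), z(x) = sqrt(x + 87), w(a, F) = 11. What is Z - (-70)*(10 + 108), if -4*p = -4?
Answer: 8260 + sqrt(2)/14 ≈ 8260.1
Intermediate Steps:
p = 1 (p = -1/4*(-4) = 1)
z(x) = sqrt(87 + x)
Z = sqrt(2)/14 (Z = 1/(sqrt(87 + 11)) = 1/(sqrt(98)) = 1/(7*sqrt(2)) = sqrt(2)/14 ≈ 0.10102)
Z - (-70)*(10 + 108) = sqrt(2)/14 - (-70)*(10 + 108) = sqrt(2)/14 - (-70)*118 = sqrt(2)/14 - 1*(-8260) = sqrt(2)/14 + 8260 = 8260 + sqrt(2)/14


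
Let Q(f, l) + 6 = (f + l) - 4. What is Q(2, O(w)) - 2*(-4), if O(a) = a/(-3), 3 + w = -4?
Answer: 7/3 ≈ 2.3333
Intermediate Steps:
w = -7 (w = -3 - 4 = -7)
O(a) = -a/3 (O(a) = a*(-1/3) = -a/3)
Q(f, l) = -10 + f + l (Q(f, l) = -6 + ((f + l) - 4) = -6 + (-4 + f + l) = -10 + f + l)
Q(2, O(w)) - 2*(-4) = (-10 + 2 - 1/3*(-7)) - 2*(-4) = (-10 + 2 + 7/3) + 8 = -17/3 + 8 = 7/3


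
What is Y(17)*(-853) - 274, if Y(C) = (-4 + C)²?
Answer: -144431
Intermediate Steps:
Y(17)*(-853) - 274 = (-4 + 17)²*(-853) - 274 = 13²*(-853) - 274 = 169*(-853) - 274 = -144157 - 274 = -144431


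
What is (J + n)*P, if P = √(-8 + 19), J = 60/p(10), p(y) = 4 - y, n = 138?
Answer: 128*√11 ≈ 424.53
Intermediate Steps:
J = -10 (J = 60/(4 - 1*10) = 60/(4 - 10) = 60/(-6) = 60*(-⅙) = -10)
P = √11 ≈ 3.3166
(J + n)*P = (-10 + 138)*√11 = 128*√11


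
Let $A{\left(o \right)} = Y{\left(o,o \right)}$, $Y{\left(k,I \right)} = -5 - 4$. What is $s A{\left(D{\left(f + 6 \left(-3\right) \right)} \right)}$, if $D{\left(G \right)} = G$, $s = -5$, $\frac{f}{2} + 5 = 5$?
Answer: $45$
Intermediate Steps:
$f = 0$ ($f = -10 + 2 \cdot 5 = -10 + 10 = 0$)
$Y{\left(k,I \right)} = -9$ ($Y{\left(k,I \right)} = -5 - 4 = -9$)
$A{\left(o \right)} = -9$
$s A{\left(D{\left(f + 6 \left(-3\right) \right)} \right)} = \left(-5\right) \left(-9\right) = 45$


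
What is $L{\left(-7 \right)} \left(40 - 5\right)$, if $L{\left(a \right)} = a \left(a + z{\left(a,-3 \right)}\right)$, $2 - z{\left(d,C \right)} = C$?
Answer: $490$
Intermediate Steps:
$z{\left(d,C \right)} = 2 - C$
$L{\left(a \right)} = a \left(5 + a\right)$ ($L{\left(a \right)} = a \left(a + \left(2 - -3\right)\right) = a \left(a + \left(2 + 3\right)\right) = a \left(a + 5\right) = a \left(5 + a\right)$)
$L{\left(-7 \right)} \left(40 - 5\right) = - 7 \left(5 - 7\right) \left(40 - 5\right) = \left(-7\right) \left(-2\right) 35 = 14 \cdot 35 = 490$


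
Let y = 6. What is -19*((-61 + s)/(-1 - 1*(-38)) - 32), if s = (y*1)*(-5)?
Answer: 24225/37 ≈ 654.73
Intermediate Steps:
s = -30 (s = (6*1)*(-5) = 6*(-5) = -30)
-19*((-61 + s)/(-1 - 1*(-38)) - 32) = -19*((-61 - 30)/(-1 - 1*(-38)) - 32) = -19*(-91/(-1 + 38) - 32) = -19*(-91/37 - 32) = -19*(-1275/37) = 24225/37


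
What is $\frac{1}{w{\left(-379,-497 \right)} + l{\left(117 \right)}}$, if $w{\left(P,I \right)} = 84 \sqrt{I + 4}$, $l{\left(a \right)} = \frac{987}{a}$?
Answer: $\frac{1833}{755867287} - \frac{18252 i \sqrt{493}}{755867287} \approx 2.425 \cdot 10^{-6} - 0.00053615 i$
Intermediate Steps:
$w{\left(P,I \right)} = 84 \sqrt{4 + I}$
$\frac{1}{w{\left(-379,-497 \right)} + l{\left(117 \right)}} = \frac{1}{84 \sqrt{4 - 497} + \frac{987}{117}} = \frac{1}{84 \sqrt{-493} + 987 \cdot \frac{1}{117}} = \frac{1}{84 i \sqrt{493} + \frac{329}{39}} = \frac{1}{\frac{329}{39} + 84 i \sqrt{493}}$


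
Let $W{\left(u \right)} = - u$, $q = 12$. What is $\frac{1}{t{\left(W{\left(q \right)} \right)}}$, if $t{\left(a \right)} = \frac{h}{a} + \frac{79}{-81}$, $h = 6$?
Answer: $- \frac{162}{239} \approx -0.67782$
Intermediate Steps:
$t{\left(a \right)} = - \frac{79}{81} + \frac{6}{a}$ ($t{\left(a \right)} = \frac{6}{a} + \frac{79}{-81} = \frac{6}{a} + 79 \left(- \frac{1}{81}\right) = \frac{6}{a} - \frac{79}{81} = - \frac{79}{81} + \frac{6}{a}$)
$\frac{1}{t{\left(W{\left(q \right)} \right)}} = \frac{1}{- \frac{79}{81} + \frac{6}{\left(-1\right) 12}} = \frac{1}{- \frac{79}{81} + \frac{6}{-12}} = \frac{1}{- \frac{79}{81} + 6 \left(- \frac{1}{12}\right)} = \frac{1}{- \frac{79}{81} - \frac{1}{2}} = \frac{1}{- \frac{239}{162}} = - \frac{162}{239}$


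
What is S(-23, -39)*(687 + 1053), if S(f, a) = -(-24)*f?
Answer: -960480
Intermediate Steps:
S(f, a) = 24*f
S(-23, -39)*(687 + 1053) = (24*(-23))*(687 + 1053) = -552*1740 = -960480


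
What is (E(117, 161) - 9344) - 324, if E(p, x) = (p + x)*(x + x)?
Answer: 79848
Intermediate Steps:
E(p, x) = 2*x*(p + x) (E(p, x) = (p + x)*(2*x) = 2*x*(p + x))
(E(117, 161) - 9344) - 324 = (2*161*(117 + 161) - 9344) - 324 = (2*161*278 - 9344) - 324 = (89516 - 9344) - 324 = 80172 - 324 = 79848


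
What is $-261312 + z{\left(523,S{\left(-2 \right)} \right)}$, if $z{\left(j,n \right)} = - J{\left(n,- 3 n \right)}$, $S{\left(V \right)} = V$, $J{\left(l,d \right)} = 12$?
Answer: $-261324$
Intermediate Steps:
$z{\left(j,n \right)} = -12$ ($z{\left(j,n \right)} = \left(-1\right) 12 = -12$)
$-261312 + z{\left(523,S{\left(-2 \right)} \right)} = -261312 - 12 = -261324$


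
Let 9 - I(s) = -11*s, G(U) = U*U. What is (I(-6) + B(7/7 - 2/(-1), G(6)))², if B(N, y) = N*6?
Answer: 1521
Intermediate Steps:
G(U) = U²
B(N, y) = 6*N
I(s) = 9 + 11*s (I(s) = 9 - (-11)*s = 9 + 11*s)
(I(-6) + B(7/7 - 2/(-1), G(6)))² = ((9 + 11*(-6)) + 6*(7/7 - 2/(-1)))² = ((9 - 66) + 6*(7*(⅐) - 2*(-1)))² = (-57 + 6*(1 + 2))² = (-57 + 6*3)² = (-57 + 18)² = (-39)² = 1521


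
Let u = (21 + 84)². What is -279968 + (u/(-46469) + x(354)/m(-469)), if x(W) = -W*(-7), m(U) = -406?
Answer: -377293701506/1347601 ≈ -2.7997e+5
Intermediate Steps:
x(W) = 7*W
u = 11025 (u = 105² = 11025)
-279968 + (u/(-46469) + x(354)/m(-469)) = -279968 + (11025/(-46469) + (7*354)/(-406)) = -279968 + (11025*(-1/46469) + 2478*(-1/406)) = -279968 + (-11025/46469 - 177/29) = -279968 - 8544738/1347601 = -377293701506/1347601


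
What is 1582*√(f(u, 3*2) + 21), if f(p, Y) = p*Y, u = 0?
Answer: 1582*√21 ≈ 7249.6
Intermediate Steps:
f(p, Y) = Y*p
1582*√(f(u, 3*2) + 21) = 1582*√((3*2)*0 + 21) = 1582*√(6*0 + 21) = 1582*√(0 + 21) = 1582*√21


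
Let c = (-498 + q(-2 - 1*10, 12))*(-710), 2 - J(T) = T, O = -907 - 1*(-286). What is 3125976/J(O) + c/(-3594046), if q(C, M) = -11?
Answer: 802476885209/159935047 ≈ 5017.5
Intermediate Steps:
O = -621 (O = -907 + 286 = -621)
J(T) = 2 - T
c = 361390 (c = (-498 - 11)*(-710) = -509*(-710) = 361390)
3125976/J(O) + c/(-3594046) = 3125976/(2 - 1*(-621)) + 361390/(-3594046) = 3125976/(2 + 621) + 361390*(-1/3594046) = 3125976/623 - 180695/1797023 = 3125976*(1/623) - 180695/1797023 = 446568/89 - 180695/1797023 = 802476885209/159935047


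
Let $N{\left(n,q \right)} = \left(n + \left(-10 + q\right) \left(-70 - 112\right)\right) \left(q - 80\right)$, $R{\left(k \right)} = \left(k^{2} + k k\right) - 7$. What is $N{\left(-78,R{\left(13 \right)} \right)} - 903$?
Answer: $-14684403$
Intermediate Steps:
$R{\left(k \right)} = -7 + 2 k^{2}$ ($R{\left(k \right)} = \left(k^{2} + k^{2}\right) - 7 = 2 k^{2} - 7 = -7 + 2 k^{2}$)
$N{\left(n,q \right)} = \left(-80 + q\right) \left(1820 + n - 182 q\right)$ ($N{\left(n,q \right)} = \left(n + \left(-10 + q\right) \left(-182\right)\right) \left(-80 + q\right) = \left(n - \left(-1820 + 182 q\right)\right) \left(-80 + q\right) = \left(1820 + n - 182 q\right) \left(-80 + q\right) = \left(-80 + q\right) \left(1820 + n - 182 q\right)$)
$N{\left(-78,R{\left(13 \right)} \right)} - 903 = \left(-145600 - 182 \left(-7 + 2 \cdot 13^{2}\right)^{2} - -6240 + 16380 \left(-7 + 2 \cdot 13^{2}\right) - 78 \left(-7 + 2 \cdot 13^{2}\right)\right) - 903 = \left(-145600 - 182 \left(-7 + 2 \cdot 169\right)^{2} + 6240 + 16380 \left(-7 + 2 \cdot 169\right) - 78 \left(-7 + 2 \cdot 169\right)\right) - 903 = \left(-145600 - 182 \left(-7 + 338\right)^{2} + 6240 + 16380 \left(-7 + 338\right) - 78 \left(-7 + 338\right)\right) - 903 = \left(-145600 - 182 \cdot 331^{2} + 6240 + 16380 \cdot 331 - 25818\right) - 903 = \left(-145600 - 19940102 + 6240 + 5421780 - 25818\right) - 903 = -14683500 - 903 = -14684403$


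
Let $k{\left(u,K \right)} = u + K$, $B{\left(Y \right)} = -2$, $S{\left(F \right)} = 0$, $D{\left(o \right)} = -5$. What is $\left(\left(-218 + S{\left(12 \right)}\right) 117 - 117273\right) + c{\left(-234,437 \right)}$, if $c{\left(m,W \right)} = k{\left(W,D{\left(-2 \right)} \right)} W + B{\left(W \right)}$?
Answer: $46003$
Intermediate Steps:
$k{\left(u,K \right)} = K + u$
$c{\left(m,W \right)} = -2 + W \left(-5 + W\right)$ ($c{\left(m,W \right)} = \left(-5 + W\right) W - 2 = W \left(-5 + W\right) - 2 = -2 + W \left(-5 + W\right)$)
$\left(\left(-218 + S{\left(12 \right)}\right) 117 - 117273\right) + c{\left(-234,437 \right)} = \left(\left(-218 + 0\right) 117 - 117273\right) - \left(2 - 437 \left(-5 + 437\right)\right) = \left(\left(-218\right) 117 - 117273\right) + \left(-2 + 437 \cdot 432\right) = \left(-25506 - 117273\right) + \left(-2 + 188784\right) = -142779 + 188782 = 46003$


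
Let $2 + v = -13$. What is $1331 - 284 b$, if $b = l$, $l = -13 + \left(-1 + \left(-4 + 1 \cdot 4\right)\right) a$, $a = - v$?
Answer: $9283$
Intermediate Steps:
$v = -15$ ($v = -2 - 13 = -15$)
$a = 15$ ($a = \left(-1\right) \left(-15\right) = 15$)
$l = -28$ ($l = -13 + \left(-1 + \left(-4 + 1 \cdot 4\right)\right) 15 = -13 + \left(-1 + \left(-4 + 4\right)\right) 15 = -13 + \left(-1 + 0\right) 15 = -13 - 15 = -28$)
$b = -28$
$1331 - 284 b = 1331 - -7952 = 1331 + 7952 = 9283$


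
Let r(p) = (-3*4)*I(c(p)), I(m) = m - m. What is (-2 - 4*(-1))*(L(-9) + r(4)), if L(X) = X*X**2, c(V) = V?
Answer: -1458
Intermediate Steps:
I(m) = 0
L(X) = X**3
r(p) = 0 (r(p) = -3*4*0 = -12*0 = 0)
(-2 - 4*(-1))*(L(-9) + r(4)) = (-2 - 4*(-1))*((-9)**3 + 0) = (-2 + 4)*(-729 + 0) = 2*(-729) = -1458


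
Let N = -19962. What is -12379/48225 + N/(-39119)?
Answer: 478413349/1886513775 ≈ 0.25360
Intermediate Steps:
-12379/48225 + N/(-39119) = -12379/48225 - 19962/(-39119) = -12379*1/48225 - 19962*(-1/39119) = -12379/48225 + 19962/39119 = 478413349/1886513775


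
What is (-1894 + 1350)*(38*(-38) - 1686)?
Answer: 1702720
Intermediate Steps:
(-1894 + 1350)*(38*(-38) - 1686) = -544*(-1444 - 1686) = -544*(-3130) = 1702720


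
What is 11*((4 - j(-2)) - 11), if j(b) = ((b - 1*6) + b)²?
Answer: -1177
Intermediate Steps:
j(b) = (-6 + 2*b)² (j(b) = ((b - 6) + b)² = ((-6 + b) + b)² = (-6 + 2*b)²)
11*((4 - j(-2)) - 11) = 11*((4 - 4*(-3 - 2)²) - 11) = 11*((4 - 4*(-5)²) - 11) = 11*((4 - 4*25) - 11) = 11*((4 - 1*100) - 11) = 11*((4 - 100) - 11) = 11*(-96 - 11) = 11*(-107) = -1177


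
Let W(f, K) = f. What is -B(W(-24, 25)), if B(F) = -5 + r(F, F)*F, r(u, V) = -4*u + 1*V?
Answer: 1733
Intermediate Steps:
r(u, V) = V - 4*u (r(u, V) = -4*u + V = V - 4*u)
B(F) = -5 - 3*F² (B(F) = -5 + (F - 4*F)*F = -5 + (-3*F)*F = -5 - 3*F²)
-B(W(-24, 25)) = -(-5 - 3*(-24)²) = -(-5 - 3*576) = -(-5 - 1728) = -1*(-1733) = 1733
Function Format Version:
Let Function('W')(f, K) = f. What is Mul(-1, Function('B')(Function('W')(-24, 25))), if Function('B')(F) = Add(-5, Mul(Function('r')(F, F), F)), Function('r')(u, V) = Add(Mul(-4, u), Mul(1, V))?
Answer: 1733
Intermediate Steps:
Function('r')(u, V) = Add(V, Mul(-4, u)) (Function('r')(u, V) = Add(Mul(-4, u), V) = Add(V, Mul(-4, u)))
Function('B')(F) = Add(-5, Mul(-3, Pow(F, 2))) (Function('B')(F) = Add(-5, Mul(Add(F, Mul(-4, F)), F)) = Add(-5, Mul(Mul(-3, F), F)) = Add(-5, Mul(-3, Pow(F, 2))))
Mul(-1, Function('B')(Function('W')(-24, 25))) = Mul(-1, Add(-5, Mul(-3, Pow(-24, 2)))) = Mul(-1, Add(-5, Mul(-3, 576))) = Mul(-1, Add(-5, -1728)) = Mul(-1, -1733) = 1733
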